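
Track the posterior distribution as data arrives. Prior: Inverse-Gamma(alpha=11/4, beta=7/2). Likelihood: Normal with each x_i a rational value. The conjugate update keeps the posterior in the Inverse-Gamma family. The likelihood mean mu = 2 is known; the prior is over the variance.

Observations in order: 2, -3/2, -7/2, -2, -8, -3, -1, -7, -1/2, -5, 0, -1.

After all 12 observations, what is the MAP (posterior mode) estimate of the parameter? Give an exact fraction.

obs 1: x=2 → posterior Inverse-Gamma(13/4, 7/2)
obs 2: x=-3/2 → posterior Inverse-Gamma(15/4, 77/8)
obs 3: x=-7/2 → posterior Inverse-Gamma(17/4, 99/4)
obs 4: x=-2 → posterior Inverse-Gamma(19/4, 131/4)
obs 5: x=-8 → posterior Inverse-Gamma(21/4, 331/4)
obs 6: x=-3 → posterior Inverse-Gamma(23/4, 381/4)
obs 7: x=-1 → posterior Inverse-Gamma(25/4, 399/4)
obs 8: x=-7 → posterior Inverse-Gamma(27/4, 561/4)
obs 9: x=-1/2 → posterior Inverse-Gamma(29/4, 1147/8)
obs 10: x=-5 → posterior Inverse-Gamma(31/4, 1343/8)
obs 11: x=0 → posterior Inverse-Gamma(33/4, 1359/8)
obs 12: x=-1 → posterior Inverse-Gamma(35/4, 1395/8)

465/26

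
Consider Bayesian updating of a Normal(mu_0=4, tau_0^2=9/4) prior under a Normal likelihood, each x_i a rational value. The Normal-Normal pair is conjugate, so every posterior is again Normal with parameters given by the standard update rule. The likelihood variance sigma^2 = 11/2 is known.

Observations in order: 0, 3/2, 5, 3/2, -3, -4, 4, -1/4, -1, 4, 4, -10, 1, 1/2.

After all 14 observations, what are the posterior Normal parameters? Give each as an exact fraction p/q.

obs 1: x=0 → posterior Normal(88/31, 99/62)
obs 2: x=3/2 → posterior Normal(203/80, 99/80)
obs 3: x=5 → posterior Normal(293/98, 99/98)
obs 4: x=3/2 → posterior Normal(80/29, 99/116)
obs 5: x=-3 → posterior Normal(133/67, 99/134)
obs 6: x=-4 → posterior Normal(97/76, 99/152)
obs 7: x=4 → posterior Normal(133/85, 99/170)
obs 8: x=-1/4 → posterior Normal(523/376, 99/188)
obs 9: x=-1 → posterior Normal(487/412, 99/206)
obs 10: x=4 → posterior Normal(631/448, 99/224)
obs 11: x=4 → posterior Normal(775/484, 9/22)
obs 12: x=-10 → posterior Normal(83/104, 99/260)
obs 13: x=1 → posterior Normal(451/556, 99/278)
obs 14: x=1/2 → posterior Normal(469/592, 99/296)

mu_0=469/592, tau_0^2=99/296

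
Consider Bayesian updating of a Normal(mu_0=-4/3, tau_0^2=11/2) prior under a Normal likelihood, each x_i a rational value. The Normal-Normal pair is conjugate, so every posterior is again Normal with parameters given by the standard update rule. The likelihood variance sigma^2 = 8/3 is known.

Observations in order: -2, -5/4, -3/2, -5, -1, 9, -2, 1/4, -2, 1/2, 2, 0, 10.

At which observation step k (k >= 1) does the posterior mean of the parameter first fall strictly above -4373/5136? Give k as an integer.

k = 6

obs 1: x=-2 → posterior Normal(-262/147, 88/49)
obs 2: x=-5/4 → posterior Normal(-1543/984, 44/41)
obs 3: x=-3/2 → posterior Normal(-2137/1380, 88/115)
obs 4: x=-5 → posterior Normal(-4117/1776, 22/37)
obs 5: x=-1 → posterior Normal(-4513/2172, 88/181)
obs 6: x=9 → posterior Normal(-949/2568, 44/107)
obs 7: x=-2 → posterior Normal(-1741/2964, 88/247)
obs 8: x=1/4 → posterior Normal(-821/1680, 11/35)
obs 9: x=-2 → posterior Normal(-1217/1878, 88/313)
obs 10: x=1/2 → posterior Normal(-559/1038, 44/173)
obs 11: x=2 → posterior Normal(-361/1137, 88/379)
obs 12: x=0 → posterior Normal(-361/1236, 22/103)
obs 13: x=10 → posterior Normal(629/1335, 88/445)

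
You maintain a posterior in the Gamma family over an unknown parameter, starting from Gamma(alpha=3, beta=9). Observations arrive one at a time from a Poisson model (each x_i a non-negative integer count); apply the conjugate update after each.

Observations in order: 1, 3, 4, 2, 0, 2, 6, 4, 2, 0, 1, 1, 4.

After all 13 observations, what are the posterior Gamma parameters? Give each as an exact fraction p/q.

obs 1: x=1 → posterior Gamma(4, 10)
obs 2: x=3 → posterior Gamma(7, 11)
obs 3: x=4 → posterior Gamma(11, 12)
obs 4: x=2 → posterior Gamma(13, 13)
obs 5: x=0 → posterior Gamma(13, 14)
obs 6: x=2 → posterior Gamma(15, 15)
obs 7: x=6 → posterior Gamma(21, 16)
obs 8: x=4 → posterior Gamma(25, 17)
obs 9: x=2 → posterior Gamma(27, 18)
obs 10: x=0 → posterior Gamma(27, 19)
obs 11: x=1 → posterior Gamma(28, 20)
obs 12: x=1 → posterior Gamma(29, 21)
obs 13: x=4 → posterior Gamma(33, 22)

alpha=33, beta=22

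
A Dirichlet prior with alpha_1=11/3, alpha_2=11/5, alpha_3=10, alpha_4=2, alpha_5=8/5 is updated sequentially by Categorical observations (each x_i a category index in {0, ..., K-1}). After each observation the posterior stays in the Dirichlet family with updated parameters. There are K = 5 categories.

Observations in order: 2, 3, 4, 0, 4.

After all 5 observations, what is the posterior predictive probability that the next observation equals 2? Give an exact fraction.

obs 1: x=2 → posterior Dirichlet(11/3, 11/5, 11, 2, 8/5)
obs 2: x=3 → posterior Dirichlet(11/3, 11/5, 11, 3, 8/5)
obs 3: x=4 → posterior Dirichlet(11/3, 11/5, 11, 3, 13/5)
obs 4: x=0 → posterior Dirichlet(14/3, 11/5, 11, 3, 13/5)
obs 5: x=4 → posterior Dirichlet(14/3, 11/5, 11, 3, 18/5)

165/367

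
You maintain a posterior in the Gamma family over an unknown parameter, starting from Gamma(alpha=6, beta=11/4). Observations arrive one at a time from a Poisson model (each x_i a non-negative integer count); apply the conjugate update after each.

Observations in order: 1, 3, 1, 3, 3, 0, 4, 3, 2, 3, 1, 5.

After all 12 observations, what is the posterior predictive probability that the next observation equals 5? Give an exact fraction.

893344651159398078588328558499935534631621324945418638777340850955264/14937620740134562121883796002565679213423292412373878382516124866427327

obs 1: x=1 → posterior Gamma(7, 15/4)
obs 2: x=3 → posterior Gamma(10, 19/4)
obs 3: x=1 → posterior Gamma(11, 23/4)
obs 4: x=3 → posterior Gamma(14, 27/4)
obs 5: x=3 → posterior Gamma(17, 31/4)
obs 6: x=0 → posterior Gamma(17, 35/4)
obs 7: x=4 → posterior Gamma(21, 39/4)
obs 8: x=3 → posterior Gamma(24, 43/4)
obs 9: x=2 → posterior Gamma(26, 47/4)
obs 10: x=3 → posterior Gamma(29, 51/4)
obs 11: x=1 → posterior Gamma(30, 55/4)
obs 12: x=5 → posterior Gamma(35, 59/4)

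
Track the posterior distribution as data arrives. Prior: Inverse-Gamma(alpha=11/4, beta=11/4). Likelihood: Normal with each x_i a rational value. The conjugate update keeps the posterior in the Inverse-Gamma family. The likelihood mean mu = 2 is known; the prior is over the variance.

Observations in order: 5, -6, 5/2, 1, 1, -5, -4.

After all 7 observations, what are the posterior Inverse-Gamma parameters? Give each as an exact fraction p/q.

alpha=25/4, beta=663/8

obs 1: x=5 → posterior Inverse-Gamma(13/4, 29/4)
obs 2: x=-6 → posterior Inverse-Gamma(15/4, 157/4)
obs 3: x=5/2 → posterior Inverse-Gamma(17/4, 315/8)
obs 4: x=1 → posterior Inverse-Gamma(19/4, 319/8)
obs 5: x=1 → posterior Inverse-Gamma(21/4, 323/8)
obs 6: x=-5 → posterior Inverse-Gamma(23/4, 519/8)
obs 7: x=-4 → posterior Inverse-Gamma(25/4, 663/8)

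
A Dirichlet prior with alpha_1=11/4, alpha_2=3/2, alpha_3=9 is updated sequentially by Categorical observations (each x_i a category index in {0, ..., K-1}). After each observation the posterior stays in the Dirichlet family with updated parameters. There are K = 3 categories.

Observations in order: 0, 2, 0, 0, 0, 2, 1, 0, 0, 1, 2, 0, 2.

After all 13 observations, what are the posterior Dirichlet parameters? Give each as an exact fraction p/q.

alpha_1=39/4, alpha_2=7/2, alpha_3=13

obs 1: x=0 → posterior Dirichlet(15/4, 3/2, 9)
obs 2: x=2 → posterior Dirichlet(15/4, 3/2, 10)
obs 3: x=0 → posterior Dirichlet(19/4, 3/2, 10)
obs 4: x=0 → posterior Dirichlet(23/4, 3/2, 10)
obs 5: x=0 → posterior Dirichlet(27/4, 3/2, 10)
obs 6: x=2 → posterior Dirichlet(27/4, 3/2, 11)
obs 7: x=1 → posterior Dirichlet(27/4, 5/2, 11)
obs 8: x=0 → posterior Dirichlet(31/4, 5/2, 11)
obs 9: x=0 → posterior Dirichlet(35/4, 5/2, 11)
obs 10: x=1 → posterior Dirichlet(35/4, 7/2, 11)
obs 11: x=2 → posterior Dirichlet(35/4, 7/2, 12)
obs 12: x=0 → posterior Dirichlet(39/4, 7/2, 12)
obs 13: x=2 → posterior Dirichlet(39/4, 7/2, 13)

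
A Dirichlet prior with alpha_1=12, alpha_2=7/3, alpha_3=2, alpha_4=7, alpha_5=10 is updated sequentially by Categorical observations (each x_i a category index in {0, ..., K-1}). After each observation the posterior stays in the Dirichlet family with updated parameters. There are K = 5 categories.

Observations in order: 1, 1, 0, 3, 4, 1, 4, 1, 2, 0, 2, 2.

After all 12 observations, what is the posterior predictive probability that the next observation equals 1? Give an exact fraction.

19/136

obs 1: x=1 → posterior Dirichlet(12, 10/3, 2, 7, 10)
obs 2: x=1 → posterior Dirichlet(12, 13/3, 2, 7, 10)
obs 3: x=0 → posterior Dirichlet(13, 13/3, 2, 7, 10)
obs 4: x=3 → posterior Dirichlet(13, 13/3, 2, 8, 10)
obs 5: x=4 → posterior Dirichlet(13, 13/3, 2, 8, 11)
obs 6: x=1 → posterior Dirichlet(13, 16/3, 2, 8, 11)
obs 7: x=4 → posterior Dirichlet(13, 16/3, 2, 8, 12)
obs 8: x=1 → posterior Dirichlet(13, 19/3, 2, 8, 12)
obs 9: x=2 → posterior Dirichlet(13, 19/3, 3, 8, 12)
obs 10: x=0 → posterior Dirichlet(14, 19/3, 3, 8, 12)
obs 11: x=2 → posterior Dirichlet(14, 19/3, 4, 8, 12)
obs 12: x=2 → posterior Dirichlet(14, 19/3, 5, 8, 12)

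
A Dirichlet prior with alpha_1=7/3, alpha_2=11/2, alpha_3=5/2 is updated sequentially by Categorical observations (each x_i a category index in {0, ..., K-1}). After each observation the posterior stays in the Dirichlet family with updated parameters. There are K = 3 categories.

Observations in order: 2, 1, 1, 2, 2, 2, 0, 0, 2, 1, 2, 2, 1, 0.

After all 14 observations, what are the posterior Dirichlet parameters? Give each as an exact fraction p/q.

obs 1: x=2 → posterior Dirichlet(7/3, 11/2, 7/2)
obs 2: x=1 → posterior Dirichlet(7/3, 13/2, 7/2)
obs 3: x=1 → posterior Dirichlet(7/3, 15/2, 7/2)
obs 4: x=2 → posterior Dirichlet(7/3, 15/2, 9/2)
obs 5: x=2 → posterior Dirichlet(7/3, 15/2, 11/2)
obs 6: x=2 → posterior Dirichlet(7/3, 15/2, 13/2)
obs 7: x=0 → posterior Dirichlet(10/3, 15/2, 13/2)
obs 8: x=0 → posterior Dirichlet(13/3, 15/2, 13/2)
obs 9: x=2 → posterior Dirichlet(13/3, 15/2, 15/2)
obs 10: x=1 → posterior Dirichlet(13/3, 17/2, 15/2)
obs 11: x=2 → posterior Dirichlet(13/3, 17/2, 17/2)
obs 12: x=2 → posterior Dirichlet(13/3, 17/2, 19/2)
obs 13: x=1 → posterior Dirichlet(13/3, 19/2, 19/2)
obs 14: x=0 → posterior Dirichlet(16/3, 19/2, 19/2)

alpha_1=16/3, alpha_2=19/2, alpha_3=19/2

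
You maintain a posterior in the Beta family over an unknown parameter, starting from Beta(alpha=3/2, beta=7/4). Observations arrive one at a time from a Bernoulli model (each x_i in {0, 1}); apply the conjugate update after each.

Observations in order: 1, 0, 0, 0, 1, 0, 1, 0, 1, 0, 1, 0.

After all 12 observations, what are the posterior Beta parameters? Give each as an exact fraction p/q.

alpha=13/2, beta=35/4

obs 1: x=1 → posterior Beta(5/2, 7/4)
obs 2: x=0 → posterior Beta(5/2, 11/4)
obs 3: x=0 → posterior Beta(5/2, 15/4)
obs 4: x=0 → posterior Beta(5/2, 19/4)
obs 5: x=1 → posterior Beta(7/2, 19/4)
obs 6: x=0 → posterior Beta(7/2, 23/4)
obs 7: x=1 → posterior Beta(9/2, 23/4)
obs 8: x=0 → posterior Beta(9/2, 27/4)
obs 9: x=1 → posterior Beta(11/2, 27/4)
obs 10: x=0 → posterior Beta(11/2, 31/4)
obs 11: x=1 → posterior Beta(13/2, 31/4)
obs 12: x=0 → posterior Beta(13/2, 35/4)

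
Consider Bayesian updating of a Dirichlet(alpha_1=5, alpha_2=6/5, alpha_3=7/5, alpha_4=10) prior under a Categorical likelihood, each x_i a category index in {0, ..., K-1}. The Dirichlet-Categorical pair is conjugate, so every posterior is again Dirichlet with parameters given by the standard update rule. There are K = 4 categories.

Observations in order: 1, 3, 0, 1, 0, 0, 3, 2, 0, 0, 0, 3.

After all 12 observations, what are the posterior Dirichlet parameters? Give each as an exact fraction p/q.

obs 1: x=1 → posterior Dirichlet(5, 11/5, 7/5, 10)
obs 2: x=3 → posterior Dirichlet(5, 11/5, 7/5, 11)
obs 3: x=0 → posterior Dirichlet(6, 11/5, 7/5, 11)
obs 4: x=1 → posterior Dirichlet(6, 16/5, 7/5, 11)
obs 5: x=0 → posterior Dirichlet(7, 16/5, 7/5, 11)
obs 6: x=0 → posterior Dirichlet(8, 16/5, 7/5, 11)
obs 7: x=3 → posterior Dirichlet(8, 16/5, 7/5, 12)
obs 8: x=2 → posterior Dirichlet(8, 16/5, 12/5, 12)
obs 9: x=0 → posterior Dirichlet(9, 16/5, 12/5, 12)
obs 10: x=0 → posterior Dirichlet(10, 16/5, 12/5, 12)
obs 11: x=0 → posterior Dirichlet(11, 16/5, 12/5, 12)
obs 12: x=3 → posterior Dirichlet(11, 16/5, 12/5, 13)

alpha_1=11, alpha_2=16/5, alpha_3=12/5, alpha_4=13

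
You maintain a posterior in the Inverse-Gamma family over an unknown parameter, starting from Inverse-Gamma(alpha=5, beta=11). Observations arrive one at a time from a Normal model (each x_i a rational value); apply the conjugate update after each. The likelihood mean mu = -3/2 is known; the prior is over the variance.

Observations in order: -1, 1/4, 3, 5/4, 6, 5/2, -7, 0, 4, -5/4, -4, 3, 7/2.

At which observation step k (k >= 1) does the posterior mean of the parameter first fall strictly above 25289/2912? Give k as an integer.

obs 1: x=-1 → posterior Inverse-Gamma(11/2, 89/8)
obs 2: x=1/4 → posterior Inverse-Gamma(6, 405/32)
obs 3: x=3 → posterior Inverse-Gamma(13/2, 729/32)
obs 4: x=5/4 → posterior Inverse-Gamma(7, 425/16)
obs 5: x=6 → posterior Inverse-Gamma(15/2, 875/16)
obs 6: x=5/2 → posterior Inverse-Gamma(8, 1003/16)
obs 7: x=-7 → posterior Inverse-Gamma(17/2, 1245/16)
obs 8: x=0 → posterior Inverse-Gamma(9, 1263/16)
obs 9: x=4 → posterior Inverse-Gamma(19/2, 1505/16)
obs 10: x=-5/4 → posterior Inverse-Gamma(10, 3011/32)
obs 11: x=-4 → posterior Inverse-Gamma(21/2, 3111/32)
obs 12: x=3 → posterior Inverse-Gamma(11, 3435/32)
obs 13: x=7/2 → posterior Inverse-Gamma(23/2, 3835/32)

k = 6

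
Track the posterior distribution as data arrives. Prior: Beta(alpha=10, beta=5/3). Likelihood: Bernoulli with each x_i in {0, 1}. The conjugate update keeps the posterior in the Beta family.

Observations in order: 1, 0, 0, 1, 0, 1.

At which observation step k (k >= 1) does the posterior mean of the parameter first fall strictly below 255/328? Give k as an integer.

obs 1: x=1 → posterior Beta(11, 5/3)
obs 2: x=0 → posterior Beta(11, 8/3)
obs 3: x=0 → posterior Beta(11, 11/3)
obs 4: x=1 → posterior Beta(12, 11/3)
obs 5: x=0 → posterior Beta(12, 14/3)
obs 6: x=1 → posterior Beta(13, 14/3)

k = 3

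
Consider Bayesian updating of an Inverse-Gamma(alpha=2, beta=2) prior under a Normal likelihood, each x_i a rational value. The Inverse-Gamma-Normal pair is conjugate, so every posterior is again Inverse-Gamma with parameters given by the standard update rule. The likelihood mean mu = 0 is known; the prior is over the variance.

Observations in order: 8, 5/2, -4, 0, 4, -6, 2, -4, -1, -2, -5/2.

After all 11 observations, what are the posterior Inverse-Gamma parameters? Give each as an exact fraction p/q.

obs 1: x=8 → posterior Inverse-Gamma(5/2, 34)
obs 2: x=5/2 → posterior Inverse-Gamma(3, 297/8)
obs 3: x=-4 → posterior Inverse-Gamma(7/2, 361/8)
obs 4: x=0 → posterior Inverse-Gamma(4, 361/8)
obs 5: x=4 → posterior Inverse-Gamma(9/2, 425/8)
obs 6: x=-6 → posterior Inverse-Gamma(5, 569/8)
obs 7: x=2 → posterior Inverse-Gamma(11/2, 585/8)
obs 8: x=-4 → posterior Inverse-Gamma(6, 649/8)
obs 9: x=-1 → posterior Inverse-Gamma(13/2, 653/8)
obs 10: x=-2 → posterior Inverse-Gamma(7, 669/8)
obs 11: x=-5/2 → posterior Inverse-Gamma(15/2, 347/4)

alpha=15/2, beta=347/4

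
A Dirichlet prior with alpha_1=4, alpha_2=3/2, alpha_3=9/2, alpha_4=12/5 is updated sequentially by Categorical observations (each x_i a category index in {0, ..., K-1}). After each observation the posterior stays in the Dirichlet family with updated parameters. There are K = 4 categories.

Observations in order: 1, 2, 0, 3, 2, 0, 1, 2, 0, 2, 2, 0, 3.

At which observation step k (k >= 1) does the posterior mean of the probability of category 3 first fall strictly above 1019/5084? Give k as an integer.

obs 1: x=1 → posterior Dirichlet(4, 5/2, 9/2, 12/5)
obs 2: x=2 → posterior Dirichlet(4, 5/2, 11/2, 12/5)
obs 3: x=0 → posterior Dirichlet(5, 5/2, 11/2, 12/5)
obs 4: x=3 → posterior Dirichlet(5, 5/2, 11/2, 17/5)
obs 5: x=2 → posterior Dirichlet(5, 5/2, 13/2, 17/5)
obs 6: x=0 → posterior Dirichlet(6, 5/2, 13/2, 17/5)
obs 7: x=1 → posterior Dirichlet(6, 7/2, 13/2, 17/5)
obs 8: x=2 → posterior Dirichlet(6, 7/2, 15/2, 17/5)
obs 9: x=0 → posterior Dirichlet(7, 7/2, 15/2, 17/5)
obs 10: x=2 → posterior Dirichlet(7, 7/2, 17/2, 17/5)
obs 11: x=2 → posterior Dirichlet(7, 7/2, 19/2, 17/5)
obs 12: x=0 → posterior Dirichlet(8, 7/2, 19/2, 17/5)
obs 13: x=3 → posterior Dirichlet(8, 7/2, 19/2, 22/5)

k = 4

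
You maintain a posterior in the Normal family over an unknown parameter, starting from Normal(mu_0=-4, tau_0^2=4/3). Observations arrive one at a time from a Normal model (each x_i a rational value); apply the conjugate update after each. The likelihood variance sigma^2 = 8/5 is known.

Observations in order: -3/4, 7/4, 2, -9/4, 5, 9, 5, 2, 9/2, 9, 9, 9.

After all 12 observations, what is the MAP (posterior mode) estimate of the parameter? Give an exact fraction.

323/88

obs 1: x=-3/4 → posterior Normal(-111/44, 8/11)
obs 2: x=7/4 → posterior Normal(-19/16, 1/2)
obs 3: x=2 → posterior Normal(-3/7, 8/21)
obs 4: x=-9/4 → posterior Normal(-81/104, 4/13)
obs 5: x=5 → posterior Normal(19/124, 8/31)
obs 6: x=9 → posterior Normal(199/144, 2/9)
obs 7: x=5 → posterior Normal(299/164, 8/41)
obs 8: x=2 → posterior Normal(339/184, 4/23)
obs 9: x=9/2 → posterior Normal(143/68, 8/51)
obs 10: x=9 → posterior Normal(87/32, 1/7)
obs 11: x=9 → posterior Normal(789/244, 8/61)
obs 12: x=9 → posterior Normal(323/88, 4/33)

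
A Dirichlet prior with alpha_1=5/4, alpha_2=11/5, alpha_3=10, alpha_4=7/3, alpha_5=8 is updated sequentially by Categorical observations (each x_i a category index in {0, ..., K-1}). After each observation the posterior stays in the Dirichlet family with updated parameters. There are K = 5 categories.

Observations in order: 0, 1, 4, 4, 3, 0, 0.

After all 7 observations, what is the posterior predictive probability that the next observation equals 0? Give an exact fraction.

255/1847

obs 1: x=0 → posterior Dirichlet(9/4, 11/5, 10, 7/3, 8)
obs 2: x=1 → posterior Dirichlet(9/4, 16/5, 10, 7/3, 8)
obs 3: x=4 → posterior Dirichlet(9/4, 16/5, 10, 7/3, 9)
obs 4: x=4 → posterior Dirichlet(9/4, 16/5, 10, 7/3, 10)
obs 5: x=3 → posterior Dirichlet(9/4, 16/5, 10, 10/3, 10)
obs 6: x=0 → posterior Dirichlet(13/4, 16/5, 10, 10/3, 10)
obs 7: x=0 → posterior Dirichlet(17/4, 16/5, 10, 10/3, 10)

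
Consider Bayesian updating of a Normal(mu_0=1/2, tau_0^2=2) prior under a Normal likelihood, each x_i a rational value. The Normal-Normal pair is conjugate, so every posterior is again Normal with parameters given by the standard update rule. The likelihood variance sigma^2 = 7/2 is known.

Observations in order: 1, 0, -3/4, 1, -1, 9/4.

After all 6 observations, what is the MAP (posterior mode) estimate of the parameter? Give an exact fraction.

27/62

obs 1: x=1 → posterior Normal(15/22, 14/11)
obs 2: x=0 → posterior Normal(1/2, 14/15)
obs 3: x=-3/4 → posterior Normal(9/38, 14/19)
obs 4: x=1 → posterior Normal(17/46, 14/23)
obs 5: x=-1 → posterior Normal(1/6, 14/27)
obs 6: x=9/4 → posterior Normal(27/62, 14/31)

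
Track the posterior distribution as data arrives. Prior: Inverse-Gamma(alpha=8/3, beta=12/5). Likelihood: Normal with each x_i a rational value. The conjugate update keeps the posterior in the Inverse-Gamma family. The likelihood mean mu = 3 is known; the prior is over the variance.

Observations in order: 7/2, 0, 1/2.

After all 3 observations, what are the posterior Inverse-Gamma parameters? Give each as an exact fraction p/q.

alpha=25/6, beta=203/20

obs 1: x=7/2 → posterior Inverse-Gamma(19/6, 101/40)
obs 2: x=0 → posterior Inverse-Gamma(11/3, 281/40)
obs 3: x=1/2 → posterior Inverse-Gamma(25/6, 203/20)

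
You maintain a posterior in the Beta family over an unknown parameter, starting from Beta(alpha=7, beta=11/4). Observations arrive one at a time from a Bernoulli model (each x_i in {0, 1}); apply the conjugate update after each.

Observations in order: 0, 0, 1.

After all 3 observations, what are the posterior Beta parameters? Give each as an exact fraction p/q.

obs 1: x=0 → posterior Beta(7, 15/4)
obs 2: x=0 → posterior Beta(7, 19/4)
obs 3: x=1 → posterior Beta(8, 19/4)

alpha=8, beta=19/4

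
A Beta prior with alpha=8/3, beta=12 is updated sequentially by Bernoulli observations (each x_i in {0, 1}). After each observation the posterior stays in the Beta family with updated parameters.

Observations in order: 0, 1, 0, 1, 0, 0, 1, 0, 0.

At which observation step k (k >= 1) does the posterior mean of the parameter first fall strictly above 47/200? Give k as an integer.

k = 4

obs 1: x=0 → posterior Beta(8/3, 13)
obs 2: x=1 → posterior Beta(11/3, 13)
obs 3: x=0 → posterior Beta(11/3, 14)
obs 4: x=1 → posterior Beta(14/3, 14)
obs 5: x=0 → posterior Beta(14/3, 15)
obs 6: x=0 → posterior Beta(14/3, 16)
obs 7: x=1 → posterior Beta(17/3, 16)
obs 8: x=0 → posterior Beta(17/3, 17)
obs 9: x=0 → posterior Beta(17/3, 18)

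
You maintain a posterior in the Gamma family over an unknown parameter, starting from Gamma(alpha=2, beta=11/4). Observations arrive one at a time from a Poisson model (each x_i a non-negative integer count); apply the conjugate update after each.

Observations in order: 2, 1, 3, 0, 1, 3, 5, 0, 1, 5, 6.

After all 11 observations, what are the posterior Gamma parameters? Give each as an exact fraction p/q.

obs 1: x=2 → posterior Gamma(4, 15/4)
obs 2: x=1 → posterior Gamma(5, 19/4)
obs 3: x=3 → posterior Gamma(8, 23/4)
obs 4: x=0 → posterior Gamma(8, 27/4)
obs 5: x=1 → posterior Gamma(9, 31/4)
obs 6: x=3 → posterior Gamma(12, 35/4)
obs 7: x=5 → posterior Gamma(17, 39/4)
obs 8: x=0 → posterior Gamma(17, 43/4)
obs 9: x=1 → posterior Gamma(18, 47/4)
obs 10: x=5 → posterior Gamma(23, 51/4)
obs 11: x=6 → posterior Gamma(29, 55/4)

alpha=29, beta=55/4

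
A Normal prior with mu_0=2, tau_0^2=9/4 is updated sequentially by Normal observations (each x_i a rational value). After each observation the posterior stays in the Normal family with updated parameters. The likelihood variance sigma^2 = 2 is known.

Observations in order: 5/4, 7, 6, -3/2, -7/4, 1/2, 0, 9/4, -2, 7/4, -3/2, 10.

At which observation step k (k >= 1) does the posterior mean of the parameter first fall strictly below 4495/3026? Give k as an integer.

k = 9

obs 1: x=5/4 → posterior Normal(109/68, 18/17)
obs 2: x=7 → posterior Normal(361/104, 9/13)
obs 3: x=6 → posterior Normal(577/140, 18/35)
obs 4: x=-3/2 → posterior Normal(523/176, 9/22)
obs 5: x=-7/4 → posterior Normal(115/53, 18/53)
obs 6: x=1/2 → posterior Normal(239/124, 9/31)
obs 7: x=0 → posterior Normal(239/142, 18/71)
obs 8: x=9/4 → posterior Normal(559/320, 9/40)
obs 9: x=-2 → posterior Normal(487/356, 18/89)
obs 10: x=7/4 → posterior Normal(275/196, 9/49)
obs 11: x=-3/2 → posterior Normal(124/107, 18/107)
obs 12: x=10 → posterior Normal(107/58, 9/58)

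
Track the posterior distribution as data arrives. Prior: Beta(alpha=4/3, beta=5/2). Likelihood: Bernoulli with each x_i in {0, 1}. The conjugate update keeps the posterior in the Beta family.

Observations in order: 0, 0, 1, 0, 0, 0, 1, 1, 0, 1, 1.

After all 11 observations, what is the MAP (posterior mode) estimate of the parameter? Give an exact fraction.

32/77

obs 1: x=0 → posterior Beta(4/3, 7/2)
obs 2: x=0 → posterior Beta(4/3, 9/2)
obs 3: x=1 → posterior Beta(7/3, 9/2)
obs 4: x=0 → posterior Beta(7/3, 11/2)
obs 5: x=0 → posterior Beta(7/3, 13/2)
obs 6: x=0 → posterior Beta(7/3, 15/2)
obs 7: x=1 → posterior Beta(10/3, 15/2)
obs 8: x=1 → posterior Beta(13/3, 15/2)
obs 9: x=0 → posterior Beta(13/3, 17/2)
obs 10: x=1 → posterior Beta(16/3, 17/2)
obs 11: x=1 → posterior Beta(19/3, 17/2)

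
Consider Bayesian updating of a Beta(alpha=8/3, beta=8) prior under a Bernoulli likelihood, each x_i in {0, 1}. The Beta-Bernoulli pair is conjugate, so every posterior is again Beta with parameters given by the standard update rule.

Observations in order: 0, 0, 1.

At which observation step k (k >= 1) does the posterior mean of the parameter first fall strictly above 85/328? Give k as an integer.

obs 1: x=0 → posterior Beta(8/3, 9)
obs 2: x=0 → posterior Beta(8/3, 10)
obs 3: x=1 → posterior Beta(11/3, 10)

k = 3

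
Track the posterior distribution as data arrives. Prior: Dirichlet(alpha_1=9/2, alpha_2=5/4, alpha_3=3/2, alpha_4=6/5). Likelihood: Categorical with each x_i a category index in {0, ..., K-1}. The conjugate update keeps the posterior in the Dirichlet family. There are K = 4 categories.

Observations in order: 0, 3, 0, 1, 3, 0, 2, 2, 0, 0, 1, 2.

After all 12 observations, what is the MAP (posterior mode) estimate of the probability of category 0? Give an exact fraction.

obs 1: x=0 → posterior Dirichlet(11/2, 5/4, 3/2, 6/5)
obs 2: x=3 → posterior Dirichlet(11/2, 5/4, 3/2, 11/5)
obs 3: x=0 → posterior Dirichlet(13/2, 5/4, 3/2, 11/5)
obs 4: x=1 → posterior Dirichlet(13/2, 9/4, 3/2, 11/5)
obs 5: x=3 → posterior Dirichlet(13/2, 9/4, 3/2, 16/5)
obs 6: x=0 → posterior Dirichlet(15/2, 9/4, 3/2, 16/5)
obs 7: x=2 → posterior Dirichlet(15/2, 9/4, 5/2, 16/5)
obs 8: x=2 → posterior Dirichlet(15/2, 9/4, 7/2, 16/5)
obs 9: x=0 → posterior Dirichlet(17/2, 9/4, 7/2, 16/5)
obs 10: x=0 → posterior Dirichlet(19/2, 9/4, 7/2, 16/5)
obs 11: x=1 → posterior Dirichlet(19/2, 13/4, 7/2, 16/5)
obs 12: x=2 → posterior Dirichlet(19/2, 13/4, 9/2, 16/5)

170/329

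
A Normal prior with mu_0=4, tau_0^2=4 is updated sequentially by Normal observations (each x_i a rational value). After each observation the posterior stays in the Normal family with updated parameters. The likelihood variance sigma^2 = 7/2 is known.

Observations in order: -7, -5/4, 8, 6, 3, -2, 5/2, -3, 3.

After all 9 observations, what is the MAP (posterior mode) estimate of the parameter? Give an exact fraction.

102/79

obs 1: x=-7 → posterior Normal(-28/15, 28/15)
obs 2: x=-5/4 → posterior Normal(-38/23, 28/23)
obs 3: x=8 → posterior Normal(26/31, 28/31)
obs 4: x=6 → posterior Normal(74/39, 28/39)
obs 5: x=3 → posterior Normal(98/47, 28/47)
obs 6: x=-2 → posterior Normal(82/55, 28/55)
obs 7: x=5/2 → posterior Normal(34/21, 4/9)
obs 8: x=-3 → posterior Normal(78/71, 28/71)
obs 9: x=3 → posterior Normal(102/79, 28/79)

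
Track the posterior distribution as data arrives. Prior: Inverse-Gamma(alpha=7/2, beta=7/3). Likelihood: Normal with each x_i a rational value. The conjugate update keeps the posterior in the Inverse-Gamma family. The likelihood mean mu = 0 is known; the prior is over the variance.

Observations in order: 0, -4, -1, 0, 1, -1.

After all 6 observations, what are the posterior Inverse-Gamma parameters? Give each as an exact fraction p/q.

alpha=13/2, beta=71/6

obs 1: x=0 → posterior Inverse-Gamma(4, 7/3)
obs 2: x=-4 → posterior Inverse-Gamma(9/2, 31/3)
obs 3: x=-1 → posterior Inverse-Gamma(5, 65/6)
obs 4: x=0 → posterior Inverse-Gamma(11/2, 65/6)
obs 5: x=1 → posterior Inverse-Gamma(6, 34/3)
obs 6: x=-1 → posterior Inverse-Gamma(13/2, 71/6)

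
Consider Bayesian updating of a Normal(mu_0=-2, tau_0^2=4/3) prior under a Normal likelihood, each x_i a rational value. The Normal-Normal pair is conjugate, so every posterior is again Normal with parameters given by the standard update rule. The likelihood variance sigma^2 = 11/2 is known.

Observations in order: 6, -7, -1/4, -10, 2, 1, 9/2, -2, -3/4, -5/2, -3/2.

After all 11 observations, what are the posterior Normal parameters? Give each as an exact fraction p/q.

mu_0=-150/121, tau_0^2=4/11

obs 1: x=6 → posterior Normal(-18/41, 44/41)
obs 2: x=-7 → posterior Normal(-74/49, 44/49)
obs 3: x=-1/4 → posterior Normal(-4/3, 44/57)
obs 4: x=-10 → posterior Normal(-12/5, 44/65)
obs 5: x=2 → posterior Normal(-140/73, 44/73)
obs 6: x=1 → posterior Normal(-44/27, 44/81)
obs 7: x=9/2 → posterior Normal(-96/89, 44/89)
obs 8: x=-2 → posterior Normal(-112/97, 44/97)
obs 9: x=-3/4 → posterior Normal(-118/105, 44/105)
obs 10: x=-5/2 → posterior Normal(-138/113, 44/113)
obs 11: x=-3/2 → posterior Normal(-150/121, 4/11)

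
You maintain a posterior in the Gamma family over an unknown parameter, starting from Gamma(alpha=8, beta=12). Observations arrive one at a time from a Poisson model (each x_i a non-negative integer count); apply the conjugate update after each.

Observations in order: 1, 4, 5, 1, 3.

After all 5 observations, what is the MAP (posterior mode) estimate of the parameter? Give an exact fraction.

obs 1: x=1 → posterior Gamma(9, 13)
obs 2: x=4 → posterior Gamma(13, 14)
obs 3: x=5 → posterior Gamma(18, 15)
obs 4: x=1 → posterior Gamma(19, 16)
obs 5: x=3 → posterior Gamma(22, 17)

21/17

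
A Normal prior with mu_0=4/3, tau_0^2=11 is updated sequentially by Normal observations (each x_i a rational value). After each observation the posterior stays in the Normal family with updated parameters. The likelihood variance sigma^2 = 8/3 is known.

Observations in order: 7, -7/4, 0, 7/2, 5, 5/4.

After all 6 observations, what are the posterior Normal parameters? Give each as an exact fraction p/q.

obs 1: x=7 → posterior Normal(725/123, 88/41)
obs 2: x=-7/4 → posterior Normal(2207/888, 44/37)
obs 3: x=0 → posterior Normal(2207/1284, 88/107)
obs 4: x=7/2 → posterior Normal(3593/1680, 22/35)
obs 5: x=5 → posterior Normal(5573/2076, 88/173)
obs 6: x=5/4 → posterior Normal(1517/618, 44/103)

mu_0=1517/618, tau_0^2=44/103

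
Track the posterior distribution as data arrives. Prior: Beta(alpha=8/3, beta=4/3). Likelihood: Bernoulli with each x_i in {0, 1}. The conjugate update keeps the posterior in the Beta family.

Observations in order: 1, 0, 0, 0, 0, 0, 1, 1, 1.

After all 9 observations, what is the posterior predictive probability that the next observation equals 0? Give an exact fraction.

obs 1: x=1 → posterior Beta(11/3, 4/3)
obs 2: x=0 → posterior Beta(11/3, 7/3)
obs 3: x=0 → posterior Beta(11/3, 10/3)
obs 4: x=0 → posterior Beta(11/3, 13/3)
obs 5: x=0 → posterior Beta(11/3, 16/3)
obs 6: x=0 → posterior Beta(11/3, 19/3)
obs 7: x=1 → posterior Beta(14/3, 19/3)
obs 8: x=1 → posterior Beta(17/3, 19/3)
obs 9: x=1 → posterior Beta(20/3, 19/3)

19/39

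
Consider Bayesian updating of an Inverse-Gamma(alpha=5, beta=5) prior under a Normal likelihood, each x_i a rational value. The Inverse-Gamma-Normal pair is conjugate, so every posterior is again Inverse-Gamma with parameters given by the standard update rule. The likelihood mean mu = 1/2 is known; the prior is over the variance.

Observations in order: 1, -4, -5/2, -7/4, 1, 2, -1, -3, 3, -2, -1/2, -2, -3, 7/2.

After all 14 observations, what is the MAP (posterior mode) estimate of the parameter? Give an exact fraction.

obs 1: x=1 → posterior Inverse-Gamma(11/2, 41/8)
obs 2: x=-4 → posterior Inverse-Gamma(6, 61/4)
obs 3: x=-5/2 → posterior Inverse-Gamma(13/2, 79/4)
obs 4: x=-7/4 → posterior Inverse-Gamma(7, 713/32)
obs 5: x=1 → posterior Inverse-Gamma(15/2, 717/32)
obs 6: x=2 → posterior Inverse-Gamma(8, 753/32)
obs 7: x=-1 → posterior Inverse-Gamma(17/2, 789/32)
obs 8: x=-3 → posterior Inverse-Gamma(9, 985/32)
obs 9: x=3 → posterior Inverse-Gamma(19/2, 1085/32)
obs 10: x=-2 → posterior Inverse-Gamma(10, 1185/32)
obs 11: x=-1/2 → posterior Inverse-Gamma(21/2, 1201/32)
obs 12: x=-2 → posterior Inverse-Gamma(11, 1301/32)
obs 13: x=-3 → posterior Inverse-Gamma(23/2, 1497/32)
obs 14: x=7/2 → posterior Inverse-Gamma(12, 1641/32)

1641/416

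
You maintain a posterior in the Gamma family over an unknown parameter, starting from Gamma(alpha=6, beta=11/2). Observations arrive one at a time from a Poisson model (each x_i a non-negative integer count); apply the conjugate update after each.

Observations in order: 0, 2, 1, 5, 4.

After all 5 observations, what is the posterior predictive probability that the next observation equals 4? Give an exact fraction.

60413144679909479132648361360/907846434775996175406740561329

obs 1: x=0 → posterior Gamma(6, 13/2)
obs 2: x=2 → posterior Gamma(8, 15/2)
obs 3: x=1 → posterior Gamma(9, 17/2)
obs 4: x=5 → posterior Gamma(14, 19/2)
obs 5: x=4 → posterior Gamma(18, 21/2)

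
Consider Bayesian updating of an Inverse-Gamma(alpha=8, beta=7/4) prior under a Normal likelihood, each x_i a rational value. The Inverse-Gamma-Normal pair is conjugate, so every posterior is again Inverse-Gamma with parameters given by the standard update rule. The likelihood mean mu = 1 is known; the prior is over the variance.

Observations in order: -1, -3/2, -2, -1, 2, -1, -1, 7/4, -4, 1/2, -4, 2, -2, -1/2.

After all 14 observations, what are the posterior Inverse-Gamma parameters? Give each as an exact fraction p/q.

obs 1: x=-1 → posterior Inverse-Gamma(17/2, 15/4)
obs 2: x=-3/2 → posterior Inverse-Gamma(9, 55/8)
obs 3: x=-2 → posterior Inverse-Gamma(19/2, 91/8)
obs 4: x=-1 → posterior Inverse-Gamma(10, 107/8)
obs 5: x=2 → posterior Inverse-Gamma(21/2, 111/8)
obs 6: x=-1 → posterior Inverse-Gamma(11, 127/8)
obs 7: x=-1 → posterior Inverse-Gamma(23/2, 143/8)
obs 8: x=7/4 → posterior Inverse-Gamma(12, 581/32)
obs 9: x=-4 → posterior Inverse-Gamma(25/2, 981/32)
obs 10: x=1/2 → posterior Inverse-Gamma(13, 985/32)
obs 11: x=-4 → posterior Inverse-Gamma(27/2, 1385/32)
obs 12: x=2 → posterior Inverse-Gamma(14, 1401/32)
obs 13: x=-2 → posterior Inverse-Gamma(29/2, 1545/32)
obs 14: x=-1/2 → posterior Inverse-Gamma(15, 1581/32)

alpha=15, beta=1581/32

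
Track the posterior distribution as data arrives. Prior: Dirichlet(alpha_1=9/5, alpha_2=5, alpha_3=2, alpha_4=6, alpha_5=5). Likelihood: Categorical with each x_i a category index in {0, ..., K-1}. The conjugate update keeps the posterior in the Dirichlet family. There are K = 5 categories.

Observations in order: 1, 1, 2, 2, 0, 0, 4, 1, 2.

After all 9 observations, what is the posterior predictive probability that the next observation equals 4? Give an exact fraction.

5/24

obs 1: x=1 → posterior Dirichlet(9/5, 6, 2, 6, 5)
obs 2: x=1 → posterior Dirichlet(9/5, 7, 2, 6, 5)
obs 3: x=2 → posterior Dirichlet(9/5, 7, 3, 6, 5)
obs 4: x=2 → posterior Dirichlet(9/5, 7, 4, 6, 5)
obs 5: x=0 → posterior Dirichlet(14/5, 7, 4, 6, 5)
obs 6: x=0 → posterior Dirichlet(19/5, 7, 4, 6, 5)
obs 7: x=4 → posterior Dirichlet(19/5, 7, 4, 6, 6)
obs 8: x=1 → posterior Dirichlet(19/5, 8, 4, 6, 6)
obs 9: x=2 → posterior Dirichlet(19/5, 8, 5, 6, 6)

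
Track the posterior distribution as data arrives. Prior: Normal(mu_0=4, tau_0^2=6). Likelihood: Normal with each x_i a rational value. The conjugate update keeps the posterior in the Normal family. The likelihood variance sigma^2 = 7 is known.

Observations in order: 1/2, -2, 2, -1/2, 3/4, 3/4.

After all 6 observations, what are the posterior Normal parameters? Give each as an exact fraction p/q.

mu_0=37/43, tau_0^2=42/43

obs 1: x=1/2 → posterior Normal(31/13, 42/13)
obs 2: x=-2 → posterior Normal(1, 42/19)
obs 3: x=2 → posterior Normal(31/25, 42/25)
obs 4: x=-1/2 → posterior Normal(28/31, 42/31)
obs 5: x=3/4 → posterior Normal(65/74, 42/37)
obs 6: x=3/4 → posterior Normal(37/43, 42/43)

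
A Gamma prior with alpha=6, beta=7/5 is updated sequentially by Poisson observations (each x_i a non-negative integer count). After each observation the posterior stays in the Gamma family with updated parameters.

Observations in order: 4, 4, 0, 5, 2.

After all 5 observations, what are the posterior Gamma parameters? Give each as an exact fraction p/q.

alpha=21, beta=32/5

obs 1: x=4 → posterior Gamma(10, 12/5)
obs 2: x=4 → posterior Gamma(14, 17/5)
obs 3: x=0 → posterior Gamma(14, 22/5)
obs 4: x=5 → posterior Gamma(19, 27/5)
obs 5: x=2 → posterior Gamma(21, 32/5)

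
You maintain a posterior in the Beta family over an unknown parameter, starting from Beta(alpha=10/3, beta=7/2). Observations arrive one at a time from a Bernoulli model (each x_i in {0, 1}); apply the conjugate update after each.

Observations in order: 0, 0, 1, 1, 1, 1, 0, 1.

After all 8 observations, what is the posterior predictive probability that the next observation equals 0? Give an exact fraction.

39/89

obs 1: x=0 → posterior Beta(10/3, 9/2)
obs 2: x=0 → posterior Beta(10/3, 11/2)
obs 3: x=1 → posterior Beta(13/3, 11/2)
obs 4: x=1 → posterior Beta(16/3, 11/2)
obs 5: x=1 → posterior Beta(19/3, 11/2)
obs 6: x=1 → posterior Beta(22/3, 11/2)
obs 7: x=0 → posterior Beta(22/3, 13/2)
obs 8: x=1 → posterior Beta(25/3, 13/2)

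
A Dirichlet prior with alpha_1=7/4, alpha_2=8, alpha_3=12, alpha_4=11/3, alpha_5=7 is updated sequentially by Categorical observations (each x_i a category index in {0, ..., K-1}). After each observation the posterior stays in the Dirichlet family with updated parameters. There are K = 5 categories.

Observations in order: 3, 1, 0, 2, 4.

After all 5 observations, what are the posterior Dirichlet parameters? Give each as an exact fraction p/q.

alpha_1=11/4, alpha_2=9, alpha_3=13, alpha_4=14/3, alpha_5=8

obs 1: x=3 → posterior Dirichlet(7/4, 8, 12, 14/3, 7)
obs 2: x=1 → posterior Dirichlet(7/4, 9, 12, 14/3, 7)
obs 3: x=0 → posterior Dirichlet(11/4, 9, 12, 14/3, 7)
obs 4: x=2 → posterior Dirichlet(11/4, 9, 13, 14/3, 7)
obs 5: x=4 → posterior Dirichlet(11/4, 9, 13, 14/3, 8)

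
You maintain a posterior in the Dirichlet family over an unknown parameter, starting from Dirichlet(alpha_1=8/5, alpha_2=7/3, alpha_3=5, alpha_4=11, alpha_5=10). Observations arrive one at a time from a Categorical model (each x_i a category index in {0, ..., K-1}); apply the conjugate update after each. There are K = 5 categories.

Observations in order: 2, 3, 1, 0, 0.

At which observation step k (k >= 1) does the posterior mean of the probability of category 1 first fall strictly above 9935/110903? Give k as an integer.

k = 3

obs 1: x=2 → posterior Dirichlet(8/5, 7/3, 6, 11, 10)
obs 2: x=3 → posterior Dirichlet(8/5, 7/3, 6, 12, 10)
obs 3: x=1 → posterior Dirichlet(8/5, 10/3, 6, 12, 10)
obs 4: x=0 → posterior Dirichlet(13/5, 10/3, 6, 12, 10)
obs 5: x=0 → posterior Dirichlet(18/5, 10/3, 6, 12, 10)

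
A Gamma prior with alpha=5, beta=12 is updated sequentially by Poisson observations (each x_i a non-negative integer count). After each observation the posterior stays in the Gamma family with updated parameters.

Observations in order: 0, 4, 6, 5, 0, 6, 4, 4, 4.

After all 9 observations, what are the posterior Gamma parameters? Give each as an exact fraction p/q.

alpha=38, beta=21

obs 1: x=0 → posterior Gamma(5, 13)
obs 2: x=4 → posterior Gamma(9, 14)
obs 3: x=6 → posterior Gamma(15, 15)
obs 4: x=5 → posterior Gamma(20, 16)
obs 5: x=0 → posterior Gamma(20, 17)
obs 6: x=6 → posterior Gamma(26, 18)
obs 7: x=4 → posterior Gamma(30, 19)
obs 8: x=4 → posterior Gamma(34, 20)
obs 9: x=4 → posterior Gamma(38, 21)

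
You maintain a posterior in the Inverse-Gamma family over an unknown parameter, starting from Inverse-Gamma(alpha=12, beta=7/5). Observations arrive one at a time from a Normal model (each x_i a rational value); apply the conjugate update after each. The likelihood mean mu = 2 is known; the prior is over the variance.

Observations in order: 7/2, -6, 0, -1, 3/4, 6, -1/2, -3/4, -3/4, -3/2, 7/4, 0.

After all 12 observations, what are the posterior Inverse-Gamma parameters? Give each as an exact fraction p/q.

alpha=18, beta=1373/20

obs 1: x=7/2 → posterior Inverse-Gamma(25/2, 101/40)
obs 2: x=-6 → posterior Inverse-Gamma(13, 1381/40)
obs 3: x=0 → posterior Inverse-Gamma(27/2, 1461/40)
obs 4: x=-1 → posterior Inverse-Gamma(14, 1641/40)
obs 5: x=3/4 → posterior Inverse-Gamma(29/2, 6689/160)
obs 6: x=6 → posterior Inverse-Gamma(15, 7969/160)
obs 7: x=-1/2 → posterior Inverse-Gamma(31/2, 8469/160)
obs 8: x=-3/4 → posterior Inverse-Gamma(16, 4537/80)
obs 9: x=-3/4 → posterior Inverse-Gamma(33/2, 9679/160)
obs 10: x=-3/2 → posterior Inverse-Gamma(17, 10659/160)
obs 11: x=7/4 → posterior Inverse-Gamma(35/2, 1333/20)
obs 12: x=0 → posterior Inverse-Gamma(18, 1373/20)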